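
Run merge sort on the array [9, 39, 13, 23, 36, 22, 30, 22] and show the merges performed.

Divide and conquer:
  Merge [9] + [39] -> [9, 39]
  Merge [13] + [23] -> [13, 23]
  Merge [9, 39] + [13, 23] -> [9, 13, 23, 39]
  Merge [36] + [22] -> [22, 36]
  Merge [30] + [22] -> [22, 30]
  Merge [22, 36] + [22, 30] -> [22, 22, 30, 36]
  Merge [9, 13, 23, 39] + [22, 22, 30, 36] -> [9, 13, 22, 22, 23, 30, 36, 39]


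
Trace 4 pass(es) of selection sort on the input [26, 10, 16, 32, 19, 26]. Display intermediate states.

Pass 1: Select minimum 10 at index 1, swap -> [10, 26, 16, 32, 19, 26]
Pass 2: Select minimum 16 at index 2, swap -> [10, 16, 26, 32, 19, 26]
Pass 3: Select minimum 19 at index 4, swap -> [10, 16, 19, 32, 26, 26]
Pass 4: Select minimum 26 at index 4, swap -> [10, 16, 19, 26, 32, 26]


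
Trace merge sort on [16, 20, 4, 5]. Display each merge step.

Divide and conquer:
  Merge [16] + [20] -> [16, 20]
  Merge [4] + [5] -> [4, 5]
  Merge [16, 20] + [4, 5] -> [4, 5, 16, 20]


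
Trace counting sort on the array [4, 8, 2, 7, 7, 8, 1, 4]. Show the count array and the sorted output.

Count array: [0, 1, 1, 0, 2, 0, 0, 2, 2]
(count[i] = number of elements equal to i)
Cumulative count: [0, 1, 2, 2, 4, 4, 4, 6, 8]
Sorted: [1, 2, 4, 4, 7, 7, 8, 8]


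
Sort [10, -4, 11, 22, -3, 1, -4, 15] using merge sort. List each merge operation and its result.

Divide and conquer:
  Merge [10] + [-4] -> [-4, 10]
  Merge [11] + [22] -> [11, 22]
  Merge [-4, 10] + [11, 22] -> [-4, 10, 11, 22]
  Merge [-3] + [1] -> [-3, 1]
  Merge [-4] + [15] -> [-4, 15]
  Merge [-3, 1] + [-4, 15] -> [-4, -3, 1, 15]
  Merge [-4, 10, 11, 22] + [-4, -3, 1, 15] -> [-4, -4, -3, 1, 10, 11, 15, 22]


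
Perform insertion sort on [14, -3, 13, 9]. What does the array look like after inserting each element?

First element 14 is already 'sorted'
Insert -3: shifted 1 elements -> [-3, 14, 13, 9]
Insert 13: shifted 1 elements -> [-3, 13, 14, 9]
Insert 9: shifted 2 elements -> [-3, 9, 13, 14]


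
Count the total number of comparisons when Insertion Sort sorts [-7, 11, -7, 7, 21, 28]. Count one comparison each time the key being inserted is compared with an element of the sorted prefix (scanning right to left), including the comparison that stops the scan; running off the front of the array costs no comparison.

Insert 11: -7 <= 11 (stop) = 1 comparison(s) -> [-7, 11, -7, 7, 21, 28]
Insert -7: 11 > -7 (shift), -7 <= -7 (stop) = 2 comparison(s) -> [-7, -7, 11, 7, 21, 28]
Insert 7: 11 > 7 (shift), -7 <= 7 (stop) = 2 comparison(s) -> [-7, -7, 7, 11, 21, 28]
Insert 21: 11 <= 21 (stop) = 1 comparison(s) -> [-7, -7, 7, 11, 21, 28]
Insert 28: 21 <= 28 (stop) = 1 comparison(s) -> [-7, -7, 7, 11, 21, 28]
Total comparisons: 1 + 2 + 2 + 1 + 1 = 7


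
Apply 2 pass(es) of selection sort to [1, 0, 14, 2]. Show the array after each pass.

Pass 1: Select minimum 0 at index 1, swap -> [0, 1, 14, 2]
Pass 2: Select minimum 1 at index 1, swap -> [0, 1, 14, 2]


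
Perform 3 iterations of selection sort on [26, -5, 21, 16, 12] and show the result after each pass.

Pass 1: Select minimum -5 at index 1, swap -> [-5, 26, 21, 16, 12]
Pass 2: Select minimum 12 at index 4, swap -> [-5, 12, 21, 16, 26]
Pass 3: Select minimum 16 at index 3, swap -> [-5, 12, 16, 21, 26]


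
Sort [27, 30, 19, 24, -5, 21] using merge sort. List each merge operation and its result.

Divide and conquer:
  Merge [30] + [19] -> [19, 30]
  Merge [27] + [19, 30] -> [19, 27, 30]
  Merge [-5] + [21] -> [-5, 21]
  Merge [24] + [-5, 21] -> [-5, 21, 24]
  Merge [19, 27, 30] + [-5, 21, 24] -> [-5, 19, 21, 24, 27, 30]


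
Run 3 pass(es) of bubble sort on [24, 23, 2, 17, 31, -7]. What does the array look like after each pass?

After pass 1: [23, 2, 17, 24, -7, 31] (4 swaps)
After pass 2: [2, 17, 23, -7, 24, 31] (3 swaps)
After pass 3: [2, 17, -7, 23, 24, 31] (1 swaps)
Total swaps: 8


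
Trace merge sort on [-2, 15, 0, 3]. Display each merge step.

Divide and conquer:
  Merge [-2] + [15] -> [-2, 15]
  Merge [0] + [3] -> [0, 3]
  Merge [-2, 15] + [0, 3] -> [-2, 0, 3, 15]


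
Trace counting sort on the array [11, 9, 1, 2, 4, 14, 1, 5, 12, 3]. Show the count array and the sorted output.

Count array: [0, 2, 1, 1, 1, 1, 0, 0, 0, 1, 0, 1, 1, 0, 1]
(count[i] = number of elements equal to i)
Cumulative count: [0, 2, 3, 4, 5, 6, 6, 6, 6, 7, 7, 8, 9, 9, 10]
Sorted: [1, 1, 2, 3, 4, 5, 9, 11, 12, 14]


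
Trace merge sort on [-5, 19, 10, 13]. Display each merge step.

Divide and conquer:
  Merge [-5] + [19] -> [-5, 19]
  Merge [10] + [13] -> [10, 13]
  Merge [-5, 19] + [10, 13] -> [-5, 10, 13, 19]


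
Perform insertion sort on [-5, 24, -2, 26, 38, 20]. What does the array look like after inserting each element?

First element -5 is already 'sorted'
Insert 24: shifted 0 elements -> [-5, 24, -2, 26, 38, 20]
Insert -2: shifted 1 elements -> [-5, -2, 24, 26, 38, 20]
Insert 26: shifted 0 elements -> [-5, -2, 24, 26, 38, 20]
Insert 38: shifted 0 elements -> [-5, -2, 24, 26, 38, 20]
Insert 20: shifted 3 elements -> [-5, -2, 20, 24, 26, 38]


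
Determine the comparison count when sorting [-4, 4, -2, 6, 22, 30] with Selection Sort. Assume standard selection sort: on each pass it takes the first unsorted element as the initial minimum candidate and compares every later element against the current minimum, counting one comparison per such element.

Pass 1: scan indices 1..5 for the minimum = 5 comparison(s); min is -4, place at index 0 -> [-4, 4, -2, 6, 22, 30]
Pass 2: scan indices 2..5 for the minimum = 4 comparison(s); min is -2, place at index 1 -> [-4, -2, 4, 6, 22, 30]
Pass 3: scan indices 3..5 for the minimum = 3 comparison(s); min is 4, place at index 2 -> [-4, -2, 4, 6, 22, 30]
Pass 4: scan indices 4..5 for the minimum = 2 comparison(s); min is 6, place at index 3 -> [-4, -2, 4, 6, 22, 30]
Pass 5: scan indices 5..5 for the minimum = 1 comparison(s); min is 22, place at index 4 -> [-4, -2, 4, 6, 22, 30]
Selection sort always scans the whole unsorted suffix, so the count is (n-1) + (n-2) + ... + 1 = n(n-1)/2 = 6*5/2 = 15 regardless of the input order.
Total comparisons: 5 + 4 + 3 + 2 + 1 = 15


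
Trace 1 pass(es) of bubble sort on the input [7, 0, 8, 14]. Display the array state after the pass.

After pass 1: [0, 7, 8, 14] (1 swaps)
Total swaps: 1


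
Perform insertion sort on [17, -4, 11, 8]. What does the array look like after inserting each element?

First element 17 is already 'sorted'
Insert -4: shifted 1 elements -> [-4, 17, 11, 8]
Insert 11: shifted 1 elements -> [-4, 11, 17, 8]
Insert 8: shifted 2 elements -> [-4, 8, 11, 17]


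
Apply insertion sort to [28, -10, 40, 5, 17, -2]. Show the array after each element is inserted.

First element 28 is already 'sorted'
Insert -10: shifted 1 elements -> [-10, 28, 40, 5, 17, -2]
Insert 40: shifted 0 elements -> [-10, 28, 40, 5, 17, -2]
Insert 5: shifted 2 elements -> [-10, 5, 28, 40, 17, -2]
Insert 17: shifted 2 elements -> [-10, 5, 17, 28, 40, -2]
Insert -2: shifted 4 elements -> [-10, -2, 5, 17, 28, 40]


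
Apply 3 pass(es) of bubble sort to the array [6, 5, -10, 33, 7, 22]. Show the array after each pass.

After pass 1: [5, -10, 6, 7, 22, 33] (4 swaps)
After pass 2: [-10, 5, 6, 7, 22, 33] (1 swaps)
After pass 3: [-10, 5, 6, 7, 22, 33] (0 swaps)
Total swaps: 5


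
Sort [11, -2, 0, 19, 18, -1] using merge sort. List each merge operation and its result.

Divide and conquer:
  Merge [-2] + [0] -> [-2, 0]
  Merge [11] + [-2, 0] -> [-2, 0, 11]
  Merge [18] + [-1] -> [-1, 18]
  Merge [19] + [-1, 18] -> [-1, 18, 19]
  Merge [-2, 0, 11] + [-1, 18, 19] -> [-2, -1, 0, 11, 18, 19]


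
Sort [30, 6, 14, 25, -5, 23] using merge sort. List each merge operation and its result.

Divide and conquer:
  Merge [6] + [14] -> [6, 14]
  Merge [30] + [6, 14] -> [6, 14, 30]
  Merge [-5] + [23] -> [-5, 23]
  Merge [25] + [-5, 23] -> [-5, 23, 25]
  Merge [6, 14, 30] + [-5, 23, 25] -> [-5, 6, 14, 23, 25, 30]


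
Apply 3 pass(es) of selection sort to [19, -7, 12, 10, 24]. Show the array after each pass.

Pass 1: Select minimum -7 at index 1, swap -> [-7, 19, 12, 10, 24]
Pass 2: Select minimum 10 at index 3, swap -> [-7, 10, 12, 19, 24]
Pass 3: Select minimum 12 at index 2, swap -> [-7, 10, 12, 19, 24]


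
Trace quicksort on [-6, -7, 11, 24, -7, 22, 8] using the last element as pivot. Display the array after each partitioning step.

Partition 1: pivot=8 at index 3 -> [-6, -7, -7, 8, 11, 22, 24]
Partition 2: pivot=-7 at index 1 -> [-7, -7, -6, 8, 11, 22, 24]
Partition 3: pivot=24 at index 6 -> [-7, -7, -6, 8, 11, 22, 24]
Partition 4: pivot=22 at index 5 -> [-7, -7, -6, 8, 11, 22, 24]


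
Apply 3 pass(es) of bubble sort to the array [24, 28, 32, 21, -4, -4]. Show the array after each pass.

After pass 1: [24, 28, 21, -4, -4, 32] (3 swaps)
After pass 2: [24, 21, -4, -4, 28, 32] (3 swaps)
After pass 3: [21, -4, -4, 24, 28, 32] (3 swaps)
Total swaps: 9


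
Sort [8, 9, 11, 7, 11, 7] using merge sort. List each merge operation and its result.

Divide and conquer:
  Merge [9] + [11] -> [9, 11]
  Merge [8] + [9, 11] -> [8, 9, 11]
  Merge [11] + [7] -> [7, 11]
  Merge [7] + [7, 11] -> [7, 7, 11]
  Merge [8, 9, 11] + [7, 7, 11] -> [7, 7, 8, 9, 11, 11]


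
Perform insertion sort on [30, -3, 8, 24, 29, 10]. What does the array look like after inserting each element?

First element 30 is already 'sorted'
Insert -3: shifted 1 elements -> [-3, 30, 8, 24, 29, 10]
Insert 8: shifted 1 elements -> [-3, 8, 30, 24, 29, 10]
Insert 24: shifted 1 elements -> [-3, 8, 24, 30, 29, 10]
Insert 29: shifted 1 elements -> [-3, 8, 24, 29, 30, 10]
Insert 10: shifted 3 elements -> [-3, 8, 10, 24, 29, 30]


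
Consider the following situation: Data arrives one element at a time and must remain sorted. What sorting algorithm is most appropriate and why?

Best choice: Insertion sort
Reason: Insertion sort naturally handles online/streaming input by inserting each new element into sorted position


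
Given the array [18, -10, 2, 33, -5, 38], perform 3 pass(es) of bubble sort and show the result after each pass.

After pass 1: [-10, 2, 18, -5, 33, 38] (3 swaps)
After pass 2: [-10, 2, -5, 18, 33, 38] (1 swaps)
After pass 3: [-10, -5, 2, 18, 33, 38] (1 swaps)
Total swaps: 5


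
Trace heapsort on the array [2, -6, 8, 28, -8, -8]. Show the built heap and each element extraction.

Build heap: [28, 2, 8, -6, -8, -8]
Extract 28: [8, 2, -8, -6, -8, 28]
Extract 8: [2, -6, -8, -8, 8, 28]
Extract 2: [-6, -8, -8, 2, 8, 28]
Extract -6: [-8, -8, -6, 2, 8, 28]
Extract -8: [-8, -8, -6, 2, 8, 28]


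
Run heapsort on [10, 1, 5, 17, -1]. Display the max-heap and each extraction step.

Build heap: [17, 10, 5, 1, -1]
Extract 17: [10, 1, 5, -1, 17]
Extract 10: [5, 1, -1, 10, 17]
Extract 5: [1, -1, 5, 10, 17]
Extract 1: [-1, 1, 5, 10, 17]


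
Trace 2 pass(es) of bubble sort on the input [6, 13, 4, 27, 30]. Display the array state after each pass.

After pass 1: [6, 4, 13, 27, 30] (1 swaps)
After pass 2: [4, 6, 13, 27, 30] (1 swaps)
Total swaps: 2


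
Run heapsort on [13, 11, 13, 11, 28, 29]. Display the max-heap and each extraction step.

Build heap: [29, 28, 13, 11, 11, 13]
Extract 29: [28, 13, 13, 11, 11, 29]
Extract 28: [13, 11, 13, 11, 28, 29]
Extract 13: [13, 11, 11, 13, 28, 29]
Extract 13: [11, 11, 13, 13, 28, 29]
Extract 11: [11, 11, 13, 13, 28, 29]


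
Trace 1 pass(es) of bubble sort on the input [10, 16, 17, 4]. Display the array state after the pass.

After pass 1: [10, 16, 4, 17] (1 swaps)
Total swaps: 1


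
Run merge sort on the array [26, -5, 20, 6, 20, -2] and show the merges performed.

Divide and conquer:
  Merge [-5] + [20] -> [-5, 20]
  Merge [26] + [-5, 20] -> [-5, 20, 26]
  Merge [20] + [-2] -> [-2, 20]
  Merge [6] + [-2, 20] -> [-2, 6, 20]
  Merge [-5, 20, 26] + [-2, 6, 20] -> [-5, -2, 6, 20, 20, 26]


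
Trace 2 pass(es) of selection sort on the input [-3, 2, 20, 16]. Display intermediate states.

Pass 1: Select minimum -3 at index 0, swap -> [-3, 2, 20, 16]
Pass 2: Select minimum 2 at index 1, swap -> [-3, 2, 20, 16]


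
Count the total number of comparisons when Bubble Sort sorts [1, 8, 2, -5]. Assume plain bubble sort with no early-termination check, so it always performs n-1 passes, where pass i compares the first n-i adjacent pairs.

Pass 1: compare adjacent pairs (0,1)..(2,3) = 3 comparison(s), 2 swap(s) -> [1, 2, -5, 8]
Pass 2: compare adjacent pairs (0,1)..(1,2) = 2 comparison(s), 1 swap(s) -> [1, -5, 2, 8]
Pass 3: compare adjacent pairs (0,1)..(0,1) = 1 comparison(s), 1 swap(s) -> [-5, 1, 2, 8]
Total comparisons: 3 + 2 + 1 = 6


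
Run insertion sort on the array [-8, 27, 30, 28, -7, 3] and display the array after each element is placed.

First element -8 is already 'sorted'
Insert 27: shifted 0 elements -> [-8, 27, 30, 28, -7, 3]
Insert 30: shifted 0 elements -> [-8, 27, 30, 28, -7, 3]
Insert 28: shifted 1 elements -> [-8, 27, 28, 30, -7, 3]
Insert -7: shifted 3 elements -> [-8, -7, 27, 28, 30, 3]
Insert 3: shifted 3 elements -> [-8, -7, 3, 27, 28, 30]


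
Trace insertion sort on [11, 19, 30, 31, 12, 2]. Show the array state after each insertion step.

First element 11 is already 'sorted'
Insert 19: shifted 0 elements -> [11, 19, 30, 31, 12, 2]
Insert 30: shifted 0 elements -> [11, 19, 30, 31, 12, 2]
Insert 31: shifted 0 elements -> [11, 19, 30, 31, 12, 2]
Insert 12: shifted 3 elements -> [11, 12, 19, 30, 31, 2]
Insert 2: shifted 5 elements -> [2, 11, 12, 19, 30, 31]


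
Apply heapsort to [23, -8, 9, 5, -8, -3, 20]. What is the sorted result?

Build heap: [23, 5, 20, -8, -8, -3, 9]
Extract 23: [20, 5, 9, -8, -8, -3, 23]
Extract 20: [9, 5, -3, -8, -8, 20, 23]
Extract 9: [5, -8, -3, -8, 9, 20, 23]
Extract 5: [-3, -8, -8, 5, 9, 20, 23]
Extract -3: [-8, -8, -3, 5, 9, 20, 23]
Extract -8: [-8, -8, -3, 5, 9, 20, 23]


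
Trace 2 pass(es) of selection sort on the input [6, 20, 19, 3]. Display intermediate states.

Pass 1: Select minimum 3 at index 3, swap -> [3, 20, 19, 6]
Pass 2: Select minimum 6 at index 3, swap -> [3, 6, 19, 20]


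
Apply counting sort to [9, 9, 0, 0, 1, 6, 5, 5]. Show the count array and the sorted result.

Count array: [2, 1, 0, 0, 0, 2, 1, 0, 0, 2]
(count[i] = number of elements equal to i)
Cumulative count: [2, 3, 3, 3, 3, 5, 6, 6, 6, 8]
Sorted: [0, 0, 1, 5, 5, 6, 9, 9]


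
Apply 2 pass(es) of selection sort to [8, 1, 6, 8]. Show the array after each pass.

Pass 1: Select minimum 1 at index 1, swap -> [1, 8, 6, 8]
Pass 2: Select minimum 6 at index 2, swap -> [1, 6, 8, 8]


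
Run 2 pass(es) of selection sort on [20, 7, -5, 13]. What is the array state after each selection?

Pass 1: Select minimum -5 at index 2, swap -> [-5, 7, 20, 13]
Pass 2: Select minimum 7 at index 1, swap -> [-5, 7, 20, 13]


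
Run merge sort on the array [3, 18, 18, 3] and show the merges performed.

Divide and conquer:
  Merge [3] + [18] -> [3, 18]
  Merge [18] + [3] -> [3, 18]
  Merge [3, 18] + [3, 18] -> [3, 3, 18, 18]


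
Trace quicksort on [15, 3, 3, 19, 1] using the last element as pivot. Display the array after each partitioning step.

Partition 1: pivot=1 at index 0 -> [1, 3, 3, 19, 15]
Partition 2: pivot=15 at index 3 -> [1, 3, 3, 15, 19]
Partition 3: pivot=3 at index 2 -> [1, 3, 3, 15, 19]


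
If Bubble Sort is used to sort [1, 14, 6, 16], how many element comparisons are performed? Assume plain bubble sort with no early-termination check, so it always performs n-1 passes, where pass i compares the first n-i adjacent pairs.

Pass 1: compare adjacent pairs (0,1)..(2,3) = 3 comparison(s), 1 swap(s) -> [1, 6, 14, 16]
Pass 2: compare adjacent pairs (0,1)..(1,2) = 2 comparison(s), 0 swap(s) -> [1, 6, 14, 16]
Pass 3: compare adjacent pairs (0,1)..(0,1) = 1 comparison(s), 0 swap(s) -> [1, 6, 14, 16]
Total comparisons: 3 + 2 + 1 = 6


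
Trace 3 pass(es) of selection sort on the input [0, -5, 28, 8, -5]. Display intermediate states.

Pass 1: Select minimum -5 at index 1, swap -> [-5, 0, 28, 8, -5]
Pass 2: Select minimum -5 at index 4, swap -> [-5, -5, 28, 8, 0]
Pass 3: Select minimum 0 at index 4, swap -> [-5, -5, 0, 8, 28]


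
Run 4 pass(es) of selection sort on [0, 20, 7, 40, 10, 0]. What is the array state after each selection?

Pass 1: Select minimum 0 at index 0, swap -> [0, 20, 7, 40, 10, 0]
Pass 2: Select minimum 0 at index 5, swap -> [0, 0, 7, 40, 10, 20]
Pass 3: Select minimum 7 at index 2, swap -> [0, 0, 7, 40, 10, 20]
Pass 4: Select minimum 10 at index 4, swap -> [0, 0, 7, 10, 40, 20]


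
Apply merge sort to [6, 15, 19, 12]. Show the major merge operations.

Divide and conquer:
  Merge [6] + [15] -> [6, 15]
  Merge [19] + [12] -> [12, 19]
  Merge [6, 15] + [12, 19] -> [6, 12, 15, 19]


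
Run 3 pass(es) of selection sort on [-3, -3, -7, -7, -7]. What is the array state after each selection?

Pass 1: Select minimum -7 at index 2, swap -> [-7, -3, -3, -7, -7]
Pass 2: Select minimum -7 at index 3, swap -> [-7, -7, -3, -3, -7]
Pass 3: Select minimum -7 at index 4, swap -> [-7, -7, -7, -3, -3]


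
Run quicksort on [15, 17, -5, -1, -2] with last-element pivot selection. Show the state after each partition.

Partition 1: pivot=-2 at index 1 -> [-5, -2, 15, -1, 17]
Partition 2: pivot=17 at index 4 -> [-5, -2, 15, -1, 17]
Partition 3: pivot=-1 at index 2 -> [-5, -2, -1, 15, 17]


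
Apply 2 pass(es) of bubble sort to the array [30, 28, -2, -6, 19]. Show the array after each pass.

After pass 1: [28, -2, -6, 19, 30] (4 swaps)
After pass 2: [-2, -6, 19, 28, 30] (3 swaps)
Total swaps: 7


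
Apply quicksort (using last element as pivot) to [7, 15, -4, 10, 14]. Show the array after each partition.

Partition 1: pivot=14 at index 3 -> [7, -4, 10, 14, 15]
Partition 2: pivot=10 at index 2 -> [7, -4, 10, 14, 15]
Partition 3: pivot=-4 at index 0 -> [-4, 7, 10, 14, 15]


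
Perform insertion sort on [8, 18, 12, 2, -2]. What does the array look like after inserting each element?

First element 8 is already 'sorted'
Insert 18: shifted 0 elements -> [8, 18, 12, 2, -2]
Insert 12: shifted 1 elements -> [8, 12, 18, 2, -2]
Insert 2: shifted 3 elements -> [2, 8, 12, 18, -2]
Insert -2: shifted 4 elements -> [-2, 2, 8, 12, 18]


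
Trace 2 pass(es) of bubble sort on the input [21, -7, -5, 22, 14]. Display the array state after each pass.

After pass 1: [-7, -5, 21, 14, 22] (3 swaps)
After pass 2: [-7, -5, 14, 21, 22] (1 swaps)
Total swaps: 4


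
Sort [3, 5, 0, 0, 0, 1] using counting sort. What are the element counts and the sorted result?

Count array: [3, 1, 0, 1, 0, 1]
(count[i] = number of elements equal to i)
Cumulative count: [3, 4, 4, 5, 5, 6]
Sorted: [0, 0, 0, 1, 3, 5]


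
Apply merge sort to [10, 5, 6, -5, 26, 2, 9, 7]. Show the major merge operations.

Divide and conquer:
  Merge [10] + [5] -> [5, 10]
  Merge [6] + [-5] -> [-5, 6]
  Merge [5, 10] + [-5, 6] -> [-5, 5, 6, 10]
  Merge [26] + [2] -> [2, 26]
  Merge [9] + [7] -> [7, 9]
  Merge [2, 26] + [7, 9] -> [2, 7, 9, 26]
  Merge [-5, 5, 6, 10] + [2, 7, 9, 26] -> [-5, 2, 5, 6, 7, 9, 10, 26]


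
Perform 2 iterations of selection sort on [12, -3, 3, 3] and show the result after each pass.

Pass 1: Select minimum -3 at index 1, swap -> [-3, 12, 3, 3]
Pass 2: Select minimum 3 at index 2, swap -> [-3, 3, 12, 3]


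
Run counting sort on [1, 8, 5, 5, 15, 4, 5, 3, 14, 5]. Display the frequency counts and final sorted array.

Count array: [0, 1, 0, 1, 1, 4, 0, 0, 1, 0, 0, 0, 0, 0, 1, 1]
(count[i] = number of elements equal to i)
Cumulative count: [0, 1, 1, 2, 3, 7, 7, 7, 8, 8, 8, 8, 8, 8, 9, 10]
Sorted: [1, 3, 4, 5, 5, 5, 5, 8, 14, 15]


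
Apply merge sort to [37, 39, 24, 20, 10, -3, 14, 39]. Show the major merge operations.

Divide and conquer:
  Merge [37] + [39] -> [37, 39]
  Merge [24] + [20] -> [20, 24]
  Merge [37, 39] + [20, 24] -> [20, 24, 37, 39]
  Merge [10] + [-3] -> [-3, 10]
  Merge [14] + [39] -> [14, 39]
  Merge [-3, 10] + [14, 39] -> [-3, 10, 14, 39]
  Merge [20, 24, 37, 39] + [-3, 10, 14, 39] -> [-3, 10, 14, 20, 24, 37, 39, 39]


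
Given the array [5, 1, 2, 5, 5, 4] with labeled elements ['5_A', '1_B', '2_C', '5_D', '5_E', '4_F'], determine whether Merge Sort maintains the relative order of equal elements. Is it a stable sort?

Trace Merge Sort on the labeled array (the key is the number; the letter only tracks identity):
  Merge [1_B] + [2_C] -> [1_B, 2_C]
  Merge [5_A] + [1_B, 2_C] -> [1_B, 2_C, 5_A]
  Merge [5_E] + [4_F] -> [4_F, 5_E]
  Merge [5_D] + [4_F, 5_E] -> [4_F, 5_D, 5_E]
  Merge [1_B, 2_C, 5_A] + [4_F, 5_D, 5_E] -> [1_B, 2_C, 4_F, 5_A, 5_D, 5_E]
Final order: [1_B, 2_C, 4_F, 5_A, 5_D, 5_E]
Equal keys:
  value 5: originally 5_A, 5_D, 5_E; after sorting 5_A, 5_D, 5_E -> order preserved
All equal keys kept their original relative order. Merge Sort is stable: when the heads of the two halves are equal the merge takes from the left half first.
Answer: Stable


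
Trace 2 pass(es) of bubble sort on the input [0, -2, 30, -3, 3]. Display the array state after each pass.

After pass 1: [-2, 0, -3, 3, 30] (3 swaps)
After pass 2: [-2, -3, 0, 3, 30] (1 swaps)
Total swaps: 4


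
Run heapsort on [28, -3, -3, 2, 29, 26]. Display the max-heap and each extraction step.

Build heap: [29, 28, 26, 2, -3, -3]
Extract 29: [28, 2, 26, -3, -3, 29]
Extract 28: [26, 2, -3, -3, 28, 29]
Extract 26: [2, -3, -3, 26, 28, 29]
Extract 2: [-3, -3, 2, 26, 28, 29]
Extract -3: [-3, -3, 2, 26, 28, 29]


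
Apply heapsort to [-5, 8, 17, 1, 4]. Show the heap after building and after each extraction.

Build heap: [17, 8, -5, 1, 4]
Extract 17: [8, 4, -5, 1, 17]
Extract 8: [4, 1, -5, 8, 17]
Extract 4: [1, -5, 4, 8, 17]
Extract 1: [-5, 1, 4, 8, 17]


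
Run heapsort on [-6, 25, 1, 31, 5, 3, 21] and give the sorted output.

Build heap: [31, 25, 21, -6, 5, 3, 1]
Extract 31: [25, 5, 21, -6, 1, 3, 31]
Extract 25: [21, 5, 3, -6, 1, 25, 31]
Extract 21: [5, 1, 3, -6, 21, 25, 31]
Extract 5: [3, 1, -6, 5, 21, 25, 31]
Extract 3: [1, -6, 3, 5, 21, 25, 31]
Extract 1: [-6, 1, 3, 5, 21, 25, 31]


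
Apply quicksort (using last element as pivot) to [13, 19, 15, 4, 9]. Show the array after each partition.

Partition 1: pivot=9 at index 1 -> [4, 9, 15, 13, 19]
Partition 2: pivot=19 at index 4 -> [4, 9, 15, 13, 19]
Partition 3: pivot=13 at index 2 -> [4, 9, 13, 15, 19]


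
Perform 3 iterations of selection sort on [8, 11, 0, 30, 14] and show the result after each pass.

Pass 1: Select minimum 0 at index 2, swap -> [0, 11, 8, 30, 14]
Pass 2: Select minimum 8 at index 2, swap -> [0, 8, 11, 30, 14]
Pass 3: Select minimum 11 at index 2, swap -> [0, 8, 11, 30, 14]


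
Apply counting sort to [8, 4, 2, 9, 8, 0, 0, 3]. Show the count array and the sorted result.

Count array: [2, 0, 1, 1, 1, 0, 0, 0, 2, 1]
(count[i] = number of elements equal to i)
Cumulative count: [2, 2, 3, 4, 5, 5, 5, 5, 7, 8]
Sorted: [0, 0, 2, 3, 4, 8, 8, 9]


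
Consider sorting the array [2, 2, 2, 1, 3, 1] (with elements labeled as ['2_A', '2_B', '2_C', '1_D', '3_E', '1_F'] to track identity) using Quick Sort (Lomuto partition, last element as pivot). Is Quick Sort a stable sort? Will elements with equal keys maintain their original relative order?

Trace Quick Sort on the labeled array (the key is the number; the letter only tracks identity):
  Partition indices 0..5 around pivot 1_F -> [1_D, 1_F, 2_C, 2_A, 3_E, 2_B]
  Partition indices 2..5 around pivot 2_B -> [1_D, 1_F, 2_C, 2_A, 2_B, 3_E]
  Partition indices 2..3 around pivot 2_A -> [1_D, 1_F, 2_C, 2_A, 2_B, 3_E]
Final order: [1_D, 1_F, 2_C, 2_A, 2_B, 3_E]
Equal keys:
  value 1: originally 1_D, 1_F; after sorting 1_D, 1_F -> order preserved
  value 2: originally 2_A, 2_B, 2_C; after sorting 2_C, 2_A, 2_B -> order changed
Equal keys were reordered, so Quick Sort is not stable: partition swaps elements across long distances and can reorder equal keys. (One such input is enough; an unstable sort may happen to preserve order on other inputs, but it gives no guarantee.)
Answer: Not stable


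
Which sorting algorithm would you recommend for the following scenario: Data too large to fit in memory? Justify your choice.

Best choice: External merge sort
Reason: Minimizes disk I/O by sequential reads/writes


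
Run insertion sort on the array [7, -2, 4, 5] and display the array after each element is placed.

First element 7 is already 'sorted'
Insert -2: shifted 1 elements -> [-2, 7, 4, 5]
Insert 4: shifted 1 elements -> [-2, 4, 7, 5]
Insert 5: shifted 1 elements -> [-2, 4, 5, 7]


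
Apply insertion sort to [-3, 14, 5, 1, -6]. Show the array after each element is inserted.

First element -3 is already 'sorted'
Insert 14: shifted 0 elements -> [-3, 14, 5, 1, -6]
Insert 5: shifted 1 elements -> [-3, 5, 14, 1, -6]
Insert 1: shifted 2 elements -> [-3, 1, 5, 14, -6]
Insert -6: shifted 4 elements -> [-6, -3, 1, 5, 14]


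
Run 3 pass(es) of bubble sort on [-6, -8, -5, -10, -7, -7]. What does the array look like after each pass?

After pass 1: [-8, -6, -10, -7, -7, -5] (4 swaps)
After pass 2: [-8, -10, -7, -7, -6, -5] (3 swaps)
After pass 3: [-10, -8, -7, -7, -6, -5] (1 swaps)
Total swaps: 8


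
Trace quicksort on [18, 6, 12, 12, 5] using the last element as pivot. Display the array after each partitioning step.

Partition 1: pivot=5 at index 0 -> [5, 6, 12, 12, 18]
Partition 2: pivot=18 at index 4 -> [5, 6, 12, 12, 18]
Partition 3: pivot=12 at index 3 -> [5, 6, 12, 12, 18]
Partition 4: pivot=12 at index 2 -> [5, 6, 12, 12, 18]


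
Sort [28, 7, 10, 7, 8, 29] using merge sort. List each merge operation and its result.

Divide and conquer:
  Merge [7] + [10] -> [7, 10]
  Merge [28] + [7, 10] -> [7, 10, 28]
  Merge [8] + [29] -> [8, 29]
  Merge [7] + [8, 29] -> [7, 8, 29]
  Merge [7, 10, 28] + [7, 8, 29] -> [7, 7, 8, 10, 28, 29]


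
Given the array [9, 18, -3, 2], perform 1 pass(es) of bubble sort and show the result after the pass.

After pass 1: [9, -3, 2, 18] (2 swaps)
Total swaps: 2


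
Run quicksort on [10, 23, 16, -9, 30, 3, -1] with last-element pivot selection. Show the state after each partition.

Partition 1: pivot=-1 at index 1 -> [-9, -1, 16, 10, 30, 3, 23]
Partition 2: pivot=23 at index 5 -> [-9, -1, 16, 10, 3, 23, 30]
Partition 3: pivot=3 at index 2 -> [-9, -1, 3, 10, 16, 23, 30]
Partition 4: pivot=16 at index 4 -> [-9, -1, 3, 10, 16, 23, 30]


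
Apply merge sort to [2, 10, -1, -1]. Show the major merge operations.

Divide and conquer:
  Merge [2] + [10] -> [2, 10]
  Merge [-1] + [-1] -> [-1, -1]
  Merge [2, 10] + [-1, -1] -> [-1, -1, 2, 10]


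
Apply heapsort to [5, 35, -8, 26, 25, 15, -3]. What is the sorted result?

Build heap: [35, 26, 15, 5, 25, -8, -3]
Extract 35: [26, 25, 15, 5, -3, -8, 35]
Extract 26: [25, 5, 15, -8, -3, 26, 35]
Extract 25: [15, 5, -3, -8, 25, 26, 35]
Extract 15: [5, -8, -3, 15, 25, 26, 35]
Extract 5: [-3, -8, 5, 15, 25, 26, 35]
Extract -3: [-8, -3, 5, 15, 25, 26, 35]


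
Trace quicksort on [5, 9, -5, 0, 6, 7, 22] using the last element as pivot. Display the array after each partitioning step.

Partition 1: pivot=22 at index 6 -> [5, 9, -5, 0, 6, 7, 22]
Partition 2: pivot=7 at index 4 -> [5, -5, 0, 6, 7, 9, 22]
Partition 3: pivot=6 at index 3 -> [5, -5, 0, 6, 7, 9, 22]
Partition 4: pivot=0 at index 1 -> [-5, 0, 5, 6, 7, 9, 22]


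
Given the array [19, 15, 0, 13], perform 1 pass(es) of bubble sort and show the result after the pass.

After pass 1: [15, 0, 13, 19] (3 swaps)
Total swaps: 3


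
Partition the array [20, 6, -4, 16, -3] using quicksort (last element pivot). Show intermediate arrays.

Partition 1: pivot=-3 at index 1 -> [-4, -3, 20, 16, 6]
Partition 2: pivot=6 at index 2 -> [-4, -3, 6, 16, 20]
Partition 3: pivot=20 at index 4 -> [-4, -3, 6, 16, 20]


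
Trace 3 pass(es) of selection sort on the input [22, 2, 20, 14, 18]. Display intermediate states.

Pass 1: Select minimum 2 at index 1, swap -> [2, 22, 20, 14, 18]
Pass 2: Select minimum 14 at index 3, swap -> [2, 14, 20, 22, 18]
Pass 3: Select minimum 18 at index 4, swap -> [2, 14, 18, 22, 20]


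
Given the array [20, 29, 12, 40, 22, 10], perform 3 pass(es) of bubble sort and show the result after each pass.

After pass 1: [20, 12, 29, 22, 10, 40] (3 swaps)
After pass 2: [12, 20, 22, 10, 29, 40] (3 swaps)
After pass 3: [12, 20, 10, 22, 29, 40] (1 swaps)
Total swaps: 7


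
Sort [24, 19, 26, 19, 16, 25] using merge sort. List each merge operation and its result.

Divide and conquer:
  Merge [19] + [26] -> [19, 26]
  Merge [24] + [19, 26] -> [19, 24, 26]
  Merge [16] + [25] -> [16, 25]
  Merge [19] + [16, 25] -> [16, 19, 25]
  Merge [19, 24, 26] + [16, 19, 25] -> [16, 19, 19, 24, 25, 26]


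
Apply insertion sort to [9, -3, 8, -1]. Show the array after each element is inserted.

First element 9 is already 'sorted'
Insert -3: shifted 1 elements -> [-3, 9, 8, -1]
Insert 8: shifted 1 elements -> [-3, 8, 9, -1]
Insert -1: shifted 2 elements -> [-3, -1, 8, 9]


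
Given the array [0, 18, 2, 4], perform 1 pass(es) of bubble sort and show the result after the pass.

After pass 1: [0, 2, 4, 18] (2 swaps)
Total swaps: 2


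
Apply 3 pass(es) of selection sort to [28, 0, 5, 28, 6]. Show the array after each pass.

Pass 1: Select minimum 0 at index 1, swap -> [0, 28, 5, 28, 6]
Pass 2: Select minimum 5 at index 2, swap -> [0, 5, 28, 28, 6]
Pass 3: Select minimum 6 at index 4, swap -> [0, 5, 6, 28, 28]


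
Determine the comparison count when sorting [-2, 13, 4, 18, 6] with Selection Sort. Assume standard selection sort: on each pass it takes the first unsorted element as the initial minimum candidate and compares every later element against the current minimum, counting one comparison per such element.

Pass 1: scan indices 1..4 for the minimum = 4 comparison(s); min is -2, place at index 0 -> [-2, 13, 4, 18, 6]
Pass 2: scan indices 2..4 for the minimum = 3 comparison(s); min is 4, place at index 1 -> [-2, 4, 13, 18, 6]
Pass 3: scan indices 3..4 for the minimum = 2 comparison(s); min is 6, place at index 2 -> [-2, 4, 6, 18, 13]
Pass 4: scan indices 4..4 for the minimum = 1 comparison(s); min is 13, place at index 3 -> [-2, 4, 6, 13, 18]
Selection sort always scans the whole unsorted suffix, so the count is (n-1) + (n-2) + ... + 1 = n(n-1)/2 = 5*4/2 = 10 regardless of the input order.
Total comparisons: 4 + 3 + 2 + 1 = 10


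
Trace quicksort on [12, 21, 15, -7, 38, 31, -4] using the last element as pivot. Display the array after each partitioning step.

Partition 1: pivot=-4 at index 1 -> [-7, -4, 15, 12, 38, 31, 21]
Partition 2: pivot=21 at index 4 -> [-7, -4, 15, 12, 21, 31, 38]
Partition 3: pivot=12 at index 2 -> [-7, -4, 12, 15, 21, 31, 38]
Partition 4: pivot=38 at index 6 -> [-7, -4, 12, 15, 21, 31, 38]


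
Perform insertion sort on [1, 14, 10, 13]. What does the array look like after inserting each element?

First element 1 is already 'sorted'
Insert 14: shifted 0 elements -> [1, 14, 10, 13]
Insert 10: shifted 1 elements -> [1, 10, 14, 13]
Insert 13: shifted 1 elements -> [1, 10, 13, 14]


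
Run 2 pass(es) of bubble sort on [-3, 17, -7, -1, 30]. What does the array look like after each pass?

After pass 1: [-3, -7, -1, 17, 30] (2 swaps)
After pass 2: [-7, -3, -1, 17, 30] (1 swaps)
Total swaps: 3


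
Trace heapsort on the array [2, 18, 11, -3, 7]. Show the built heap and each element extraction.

Build heap: [18, 7, 11, -3, 2]
Extract 18: [11, 7, 2, -3, 18]
Extract 11: [7, -3, 2, 11, 18]
Extract 7: [2, -3, 7, 11, 18]
Extract 2: [-3, 2, 7, 11, 18]


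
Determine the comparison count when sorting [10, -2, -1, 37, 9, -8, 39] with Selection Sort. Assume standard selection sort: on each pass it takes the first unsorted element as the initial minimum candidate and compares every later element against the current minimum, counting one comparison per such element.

Pass 1: scan indices 1..6 for the minimum = 6 comparison(s); min is -8, place at index 0 -> [-8, -2, -1, 37, 9, 10, 39]
Pass 2: scan indices 2..6 for the minimum = 5 comparison(s); min is -2, place at index 1 -> [-8, -2, -1, 37, 9, 10, 39]
Pass 3: scan indices 3..6 for the minimum = 4 comparison(s); min is -1, place at index 2 -> [-8, -2, -1, 37, 9, 10, 39]
Pass 4: scan indices 4..6 for the minimum = 3 comparison(s); min is 9, place at index 3 -> [-8, -2, -1, 9, 37, 10, 39]
Pass 5: scan indices 5..6 for the minimum = 2 comparison(s); min is 10, place at index 4 -> [-8, -2, -1, 9, 10, 37, 39]
Pass 6: scan indices 6..6 for the minimum = 1 comparison(s); min is 37, place at index 5 -> [-8, -2, -1, 9, 10, 37, 39]
Selection sort always scans the whole unsorted suffix, so the count is (n-1) + (n-2) + ... + 1 = n(n-1)/2 = 7*6/2 = 21 regardless of the input order.
Total comparisons: 6 + 5 + 4 + 3 + 2 + 1 = 21


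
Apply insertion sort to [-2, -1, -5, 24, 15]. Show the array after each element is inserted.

First element -2 is already 'sorted'
Insert -1: shifted 0 elements -> [-2, -1, -5, 24, 15]
Insert -5: shifted 2 elements -> [-5, -2, -1, 24, 15]
Insert 24: shifted 0 elements -> [-5, -2, -1, 24, 15]
Insert 15: shifted 1 elements -> [-5, -2, -1, 15, 24]


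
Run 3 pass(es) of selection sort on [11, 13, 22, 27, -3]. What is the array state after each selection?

Pass 1: Select minimum -3 at index 4, swap -> [-3, 13, 22, 27, 11]
Pass 2: Select minimum 11 at index 4, swap -> [-3, 11, 22, 27, 13]
Pass 3: Select minimum 13 at index 4, swap -> [-3, 11, 13, 27, 22]


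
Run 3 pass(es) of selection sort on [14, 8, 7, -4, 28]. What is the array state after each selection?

Pass 1: Select minimum -4 at index 3, swap -> [-4, 8, 7, 14, 28]
Pass 2: Select minimum 7 at index 2, swap -> [-4, 7, 8, 14, 28]
Pass 3: Select minimum 8 at index 2, swap -> [-4, 7, 8, 14, 28]


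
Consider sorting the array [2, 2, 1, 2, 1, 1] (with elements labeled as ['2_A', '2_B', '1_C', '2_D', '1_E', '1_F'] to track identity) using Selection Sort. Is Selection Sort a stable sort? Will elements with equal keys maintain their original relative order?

Trace Selection Sort on the labeled array (the key is the number; the letter only tracks identity):
  Pass 1: minimum of unsorted part is 1_C at index 2; swap it with 2_A at index 0 -> [1_C, 2_B, 2_A, 2_D, 1_E, 1_F]
  Pass 2: minimum of unsorted part is 1_E at index 4; swap it with 2_B at index 1 -> [1_C, 1_E, 2_A, 2_D, 2_B, 1_F]
  Pass 3: minimum of unsorted part is 1_F at index 5; swap it with 2_A at index 2 -> [1_C, 1_E, 1_F, 2_D, 2_B, 2_A]
  Pass 4: minimum 2_D is already at index 3; no swap -> [1_C, 1_E, 1_F, 2_D, 2_B, 2_A]
  Pass 5: minimum 2_B is already at index 4; no swap -> [1_C, 1_E, 1_F, 2_D, 2_B, 2_A]
Final order: [1_C, 1_E, 1_F, 2_D, 2_B, 2_A]
Equal keys:
  value 1: originally 1_C, 1_E, 1_F; after sorting 1_C, 1_E, 1_F -> order preserved
  value 2: originally 2_A, 2_B, 2_D; after sorting 2_D, 2_B, 2_A -> order changed
Equal keys were reordered, so Selection Sort is not stable: the long-range swap that moves the minimum into place can carry an element past an equal key. (One such input is enough; an unstable sort may happen to preserve order on other inputs, but it gives no guarantee.)
Answer: Not stable


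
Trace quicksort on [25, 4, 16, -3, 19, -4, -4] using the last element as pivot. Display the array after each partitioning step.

Partition 1: pivot=-4 at index 1 -> [-4, -4, 16, -3, 19, 25, 4]
Partition 2: pivot=4 at index 3 -> [-4, -4, -3, 4, 19, 25, 16]
Partition 3: pivot=16 at index 4 -> [-4, -4, -3, 4, 16, 25, 19]
Partition 4: pivot=19 at index 5 -> [-4, -4, -3, 4, 16, 19, 25]


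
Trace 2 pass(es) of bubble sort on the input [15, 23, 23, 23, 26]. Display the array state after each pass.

After pass 1: [15, 23, 23, 23, 26] (0 swaps)
After pass 2: [15, 23, 23, 23, 26] (0 swaps)
Total swaps: 0


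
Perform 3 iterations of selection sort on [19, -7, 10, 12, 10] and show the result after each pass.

Pass 1: Select minimum -7 at index 1, swap -> [-7, 19, 10, 12, 10]
Pass 2: Select minimum 10 at index 2, swap -> [-7, 10, 19, 12, 10]
Pass 3: Select minimum 10 at index 4, swap -> [-7, 10, 10, 12, 19]


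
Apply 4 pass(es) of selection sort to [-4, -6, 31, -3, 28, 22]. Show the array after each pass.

Pass 1: Select minimum -6 at index 1, swap -> [-6, -4, 31, -3, 28, 22]
Pass 2: Select minimum -4 at index 1, swap -> [-6, -4, 31, -3, 28, 22]
Pass 3: Select minimum -3 at index 3, swap -> [-6, -4, -3, 31, 28, 22]
Pass 4: Select minimum 22 at index 5, swap -> [-6, -4, -3, 22, 28, 31]


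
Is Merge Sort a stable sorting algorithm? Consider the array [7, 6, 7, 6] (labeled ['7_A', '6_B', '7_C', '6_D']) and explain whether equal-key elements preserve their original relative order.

Trace Merge Sort on the labeled array (the key is the number; the letter only tracks identity):
  Merge [7_A] + [6_B] -> [6_B, 7_A]
  Merge [7_C] + [6_D] -> [6_D, 7_C]
  Merge [6_B, 7_A] + [6_D, 7_C] -> [6_B, 6_D, 7_A, 7_C]
Final order: [6_B, 6_D, 7_A, 7_C]
Equal keys:
  value 6: originally 6_B, 6_D; after sorting 6_B, 6_D -> order preserved
  value 7: originally 7_A, 7_C; after sorting 7_A, 7_C -> order preserved
All equal keys kept their original relative order. Merge Sort is stable: when the heads of the two halves are equal the merge takes from the left half first.
Answer: Stable


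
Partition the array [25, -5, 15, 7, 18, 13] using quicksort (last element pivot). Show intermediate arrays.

Partition 1: pivot=13 at index 2 -> [-5, 7, 13, 25, 18, 15]
Partition 2: pivot=7 at index 1 -> [-5, 7, 13, 25, 18, 15]
Partition 3: pivot=15 at index 3 -> [-5, 7, 13, 15, 18, 25]
Partition 4: pivot=25 at index 5 -> [-5, 7, 13, 15, 18, 25]


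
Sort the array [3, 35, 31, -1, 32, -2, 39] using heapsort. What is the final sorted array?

Build heap: [39, 35, 31, -1, 32, -2, 3]
Extract 39: [35, 32, 31, -1, 3, -2, 39]
Extract 35: [32, 3, 31, -1, -2, 35, 39]
Extract 32: [31, 3, -2, -1, 32, 35, 39]
Extract 31: [3, -1, -2, 31, 32, 35, 39]
Extract 3: [-1, -2, 3, 31, 32, 35, 39]
Extract -1: [-2, -1, 3, 31, 32, 35, 39]


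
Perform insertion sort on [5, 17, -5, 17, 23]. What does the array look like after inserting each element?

First element 5 is already 'sorted'
Insert 17: shifted 0 elements -> [5, 17, -5, 17, 23]
Insert -5: shifted 2 elements -> [-5, 5, 17, 17, 23]
Insert 17: shifted 0 elements -> [-5, 5, 17, 17, 23]
Insert 23: shifted 0 elements -> [-5, 5, 17, 17, 23]


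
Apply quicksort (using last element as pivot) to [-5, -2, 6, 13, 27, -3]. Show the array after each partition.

Partition 1: pivot=-3 at index 1 -> [-5, -3, 6, 13, 27, -2]
Partition 2: pivot=-2 at index 2 -> [-5, -3, -2, 13, 27, 6]
Partition 3: pivot=6 at index 3 -> [-5, -3, -2, 6, 27, 13]
Partition 4: pivot=13 at index 4 -> [-5, -3, -2, 6, 13, 27]


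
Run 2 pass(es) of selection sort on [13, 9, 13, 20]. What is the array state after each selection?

Pass 1: Select minimum 9 at index 1, swap -> [9, 13, 13, 20]
Pass 2: Select minimum 13 at index 1, swap -> [9, 13, 13, 20]


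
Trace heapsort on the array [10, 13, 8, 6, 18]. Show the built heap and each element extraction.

Build heap: [18, 13, 8, 6, 10]
Extract 18: [13, 10, 8, 6, 18]
Extract 13: [10, 6, 8, 13, 18]
Extract 10: [8, 6, 10, 13, 18]
Extract 8: [6, 8, 10, 13, 18]


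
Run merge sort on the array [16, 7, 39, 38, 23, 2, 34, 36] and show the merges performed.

Divide and conquer:
  Merge [16] + [7] -> [7, 16]
  Merge [39] + [38] -> [38, 39]
  Merge [7, 16] + [38, 39] -> [7, 16, 38, 39]
  Merge [23] + [2] -> [2, 23]
  Merge [34] + [36] -> [34, 36]
  Merge [2, 23] + [34, 36] -> [2, 23, 34, 36]
  Merge [7, 16, 38, 39] + [2, 23, 34, 36] -> [2, 7, 16, 23, 34, 36, 38, 39]


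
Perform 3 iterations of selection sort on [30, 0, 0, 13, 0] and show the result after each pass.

Pass 1: Select minimum 0 at index 1, swap -> [0, 30, 0, 13, 0]
Pass 2: Select minimum 0 at index 2, swap -> [0, 0, 30, 13, 0]
Pass 3: Select minimum 0 at index 4, swap -> [0, 0, 0, 13, 30]


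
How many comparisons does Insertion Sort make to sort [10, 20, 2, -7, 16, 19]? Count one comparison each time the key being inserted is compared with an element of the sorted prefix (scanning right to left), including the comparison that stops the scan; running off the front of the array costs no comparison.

Insert 20: 10 <= 20 (stop) = 1 comparison(s) -> [10, 20, 2, -7, 16, 19]
Insert 2: 20 > 2 (shift), 10 > 2 (shift), reached front = 2 comparison(s) -> [2, 10, 20, -7, 16, 19]
Insert -7: 20 > -7 (shift), 10 > -7 (shift), 2 > -7 (shift), reached front = 3 comparison(s) -> [-7, 2, 10, 20, 16, 19]
Insert 16: 20 > 16 (shift), 10 <= 16 (stop) = 2 comparison(s) -> [-7, 2, 10, 16, 20, 19]
Insert 19: 20 > 19 (shift), 16 <= 19 (stop) = 2 comparison(s) -> [-7, 2, 10, 16, 19, 20]
Total comparisons: 1 + 2 + 3 + 2 + 2 = 10
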